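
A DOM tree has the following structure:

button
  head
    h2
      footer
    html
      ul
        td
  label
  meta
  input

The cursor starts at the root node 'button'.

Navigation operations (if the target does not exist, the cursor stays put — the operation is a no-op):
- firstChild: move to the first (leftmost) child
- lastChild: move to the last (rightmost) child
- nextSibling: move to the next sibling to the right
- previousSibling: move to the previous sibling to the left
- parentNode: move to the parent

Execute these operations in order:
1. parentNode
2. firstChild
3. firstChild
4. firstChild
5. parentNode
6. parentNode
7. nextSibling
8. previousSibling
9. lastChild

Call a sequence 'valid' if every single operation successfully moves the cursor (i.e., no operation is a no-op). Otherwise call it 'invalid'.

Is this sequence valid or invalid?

Answer: invalid

Derivation:
After 1 (parentNode): button (no-op, stayed)
After 2 (firstChild): head
After 3 (firstChild): h2
After 4 (firstChild): footer
After 5 (parentNode): h2
After 6 (parentNode): head
After 7 (nextSibling): label
After 8 (previousSibling): head
After 9 (lastChild): html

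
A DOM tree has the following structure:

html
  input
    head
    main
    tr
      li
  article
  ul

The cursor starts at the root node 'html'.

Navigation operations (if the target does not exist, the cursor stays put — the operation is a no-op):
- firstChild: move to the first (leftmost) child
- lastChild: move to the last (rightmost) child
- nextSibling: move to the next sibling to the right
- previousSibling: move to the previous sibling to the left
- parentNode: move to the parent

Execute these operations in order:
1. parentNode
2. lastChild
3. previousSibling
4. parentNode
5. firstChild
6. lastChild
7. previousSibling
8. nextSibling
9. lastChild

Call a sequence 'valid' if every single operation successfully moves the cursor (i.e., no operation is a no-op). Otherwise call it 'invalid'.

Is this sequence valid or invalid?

After 1 (parentNode): html (no-op, stayed)
After 2 (lastChild): ul
After 3 (previousSibling): article
After 4 (parentNode): html
After 5 (firstChild): input
After 6 (lastChild): tr
After 7 (previousSibling): main
After 8 (nextSibling): tr
After 9 (lastChild): li

Answer: invalid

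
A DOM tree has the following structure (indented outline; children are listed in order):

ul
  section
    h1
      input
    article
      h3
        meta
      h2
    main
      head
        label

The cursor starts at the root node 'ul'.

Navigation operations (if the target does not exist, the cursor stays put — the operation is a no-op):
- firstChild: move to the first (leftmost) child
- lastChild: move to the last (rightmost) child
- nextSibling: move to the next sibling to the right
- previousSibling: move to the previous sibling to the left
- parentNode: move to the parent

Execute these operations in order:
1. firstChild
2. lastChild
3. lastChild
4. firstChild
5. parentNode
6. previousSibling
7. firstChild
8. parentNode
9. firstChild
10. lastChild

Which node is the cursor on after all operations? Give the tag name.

Answer: label

Derivation:
After 1 (firstChild): section
After 2 (lastChild): main
After 3 (lastChild): head
After 4 (firstChild): label
After 5 (parentNode): head
After 6 (previousSibling): head (no-op, stayed)
After 7 (firstChild): label
After 8 (parentNode): head
After 9 (firstChild): label
After 10 (lastChild): label (no-op, stayed)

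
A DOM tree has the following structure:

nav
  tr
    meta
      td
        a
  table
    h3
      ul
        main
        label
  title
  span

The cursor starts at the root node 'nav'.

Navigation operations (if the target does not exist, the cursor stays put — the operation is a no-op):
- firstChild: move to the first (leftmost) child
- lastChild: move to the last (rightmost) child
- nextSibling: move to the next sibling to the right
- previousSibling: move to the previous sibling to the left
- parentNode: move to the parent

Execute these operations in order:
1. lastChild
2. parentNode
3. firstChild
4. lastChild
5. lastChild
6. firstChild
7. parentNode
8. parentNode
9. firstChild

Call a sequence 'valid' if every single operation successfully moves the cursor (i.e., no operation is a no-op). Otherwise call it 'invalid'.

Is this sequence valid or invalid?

Answer: valid

Derivation:
After 1 (lastChild): span
After 2 (parentNode): nav
After 3 (firstChild): tr
After 4 (lastChild): meta
After 5 (lastChild): td
After 6 (firstChild): a
After 7 (parentNode): td
After 8 (parentNode): meta
After 9 (firstChild): td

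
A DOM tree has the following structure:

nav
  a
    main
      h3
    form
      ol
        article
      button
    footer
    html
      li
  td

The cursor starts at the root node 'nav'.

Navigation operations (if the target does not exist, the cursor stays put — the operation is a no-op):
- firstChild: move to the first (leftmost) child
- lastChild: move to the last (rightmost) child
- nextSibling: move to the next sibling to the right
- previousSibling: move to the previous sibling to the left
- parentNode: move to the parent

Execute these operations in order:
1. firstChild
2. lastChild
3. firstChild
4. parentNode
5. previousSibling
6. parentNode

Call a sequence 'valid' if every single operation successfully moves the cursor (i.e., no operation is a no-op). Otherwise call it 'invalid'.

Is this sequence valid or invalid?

Answer: valid

Derivation:
After 1 (firstChild): a
After 2 (lastChild): html
After 3 (firstChild): li
After 4 (parentNode): html
After 5 (previousSibling): footer
After 6 (parentNode): a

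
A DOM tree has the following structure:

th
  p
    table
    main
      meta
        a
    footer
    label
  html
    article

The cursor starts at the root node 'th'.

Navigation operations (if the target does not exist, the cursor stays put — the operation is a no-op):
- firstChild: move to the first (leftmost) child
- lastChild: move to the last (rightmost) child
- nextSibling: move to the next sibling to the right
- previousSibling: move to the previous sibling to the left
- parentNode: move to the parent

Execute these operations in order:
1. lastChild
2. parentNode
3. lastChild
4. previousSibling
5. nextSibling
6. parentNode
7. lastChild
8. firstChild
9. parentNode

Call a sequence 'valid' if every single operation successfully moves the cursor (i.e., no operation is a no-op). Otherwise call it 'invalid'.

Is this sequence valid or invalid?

Answer: valid

Derivation:
After 1 (lastChild): html
After 2 (parentNode): th
After 3 (lastChild): html
After 4 (previousSibling): p
After 5 (nextSibling): html
After 6 (parentNode): th
After 7 (lastChild): html
After 8 (firstChild): article
After 9 (parentNode): html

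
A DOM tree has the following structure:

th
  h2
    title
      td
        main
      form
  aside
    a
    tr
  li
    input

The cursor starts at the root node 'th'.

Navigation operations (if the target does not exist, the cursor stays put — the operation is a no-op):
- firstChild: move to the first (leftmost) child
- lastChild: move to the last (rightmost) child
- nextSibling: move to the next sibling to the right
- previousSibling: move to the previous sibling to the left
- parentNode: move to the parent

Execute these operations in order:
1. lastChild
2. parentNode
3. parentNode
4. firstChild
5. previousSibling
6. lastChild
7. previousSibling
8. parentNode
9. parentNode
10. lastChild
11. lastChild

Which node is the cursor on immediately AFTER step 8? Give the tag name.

After 1 (lastChild): li
After 2 (parentNode): th
After 3 (parentNode): th (no-op, stayed)
After 4 (firstChild): h2
After 5 (previousSibling): h2 (no-op, stayed)
After 6 (lastChild): title
After 7 (previousSibling): title (no-op, stayed)
After 8 (parentNode): h2

Answer: h2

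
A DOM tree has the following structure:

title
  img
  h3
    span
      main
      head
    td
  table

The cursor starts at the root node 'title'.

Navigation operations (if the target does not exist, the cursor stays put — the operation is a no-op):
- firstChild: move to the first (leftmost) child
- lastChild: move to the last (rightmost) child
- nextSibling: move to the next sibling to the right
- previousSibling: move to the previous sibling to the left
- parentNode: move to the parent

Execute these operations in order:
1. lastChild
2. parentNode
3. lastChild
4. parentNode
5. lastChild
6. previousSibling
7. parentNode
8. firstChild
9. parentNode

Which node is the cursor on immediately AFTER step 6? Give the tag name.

After 1 (lastChild): table
After 2 (parentNode): title
After 3 (lastChild): table
After 4 (parentNode): title
After 5 (lastChild): table
After 6 (previousSibling): h3

Answer: h3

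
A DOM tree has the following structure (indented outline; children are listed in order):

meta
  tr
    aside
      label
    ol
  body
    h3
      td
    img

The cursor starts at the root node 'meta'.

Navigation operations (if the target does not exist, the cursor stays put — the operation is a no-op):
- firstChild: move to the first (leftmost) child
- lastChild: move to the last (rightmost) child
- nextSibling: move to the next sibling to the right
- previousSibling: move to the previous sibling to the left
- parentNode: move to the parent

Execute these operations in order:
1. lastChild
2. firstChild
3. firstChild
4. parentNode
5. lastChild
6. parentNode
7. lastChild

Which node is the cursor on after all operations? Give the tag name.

Answer: td

Derivation:
After 1 (lastChild): body
After 2 (firstChild): h3
After 3 (firstChild): td
After 4 (parentNode): h3
After 5 (lastChild): td
After 6 (parentNode): h3
After 7 (lastChild): td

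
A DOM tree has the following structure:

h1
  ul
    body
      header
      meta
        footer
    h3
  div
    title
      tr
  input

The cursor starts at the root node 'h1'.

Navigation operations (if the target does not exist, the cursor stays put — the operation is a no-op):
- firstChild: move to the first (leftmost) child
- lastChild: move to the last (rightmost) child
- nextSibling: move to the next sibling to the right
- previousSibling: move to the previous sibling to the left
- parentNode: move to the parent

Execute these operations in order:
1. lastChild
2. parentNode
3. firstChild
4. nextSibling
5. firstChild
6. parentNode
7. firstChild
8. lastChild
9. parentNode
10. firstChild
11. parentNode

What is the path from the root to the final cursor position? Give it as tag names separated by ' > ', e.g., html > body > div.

After 1 (lastChild): input
After 2 (parentNode): h1
After 3 (firstChild): ul
After 4 (nextSibling): div
After 5 (firstChild): title
After 6 (parentNode): div
After 7 (firstChild): title
After 8 (lastChild): tr
After 9 (parentNode): title
After 10 (firstChild): tr
After 11 (parentNode): title

Answer: h1 > div > title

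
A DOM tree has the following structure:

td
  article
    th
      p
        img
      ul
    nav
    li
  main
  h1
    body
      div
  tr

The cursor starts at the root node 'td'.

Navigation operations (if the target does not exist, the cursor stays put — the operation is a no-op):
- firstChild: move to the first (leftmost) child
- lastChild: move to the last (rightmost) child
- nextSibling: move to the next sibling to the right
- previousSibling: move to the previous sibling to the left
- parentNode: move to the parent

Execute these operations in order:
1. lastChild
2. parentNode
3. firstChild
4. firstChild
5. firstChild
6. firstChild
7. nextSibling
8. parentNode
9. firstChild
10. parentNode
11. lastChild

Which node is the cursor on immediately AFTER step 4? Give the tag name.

Answer: th

Derivation:
After 1 (lastChild): tr
After 2 (parentNode): td
After 3 (firstChild): article
After 4 (firstChild): th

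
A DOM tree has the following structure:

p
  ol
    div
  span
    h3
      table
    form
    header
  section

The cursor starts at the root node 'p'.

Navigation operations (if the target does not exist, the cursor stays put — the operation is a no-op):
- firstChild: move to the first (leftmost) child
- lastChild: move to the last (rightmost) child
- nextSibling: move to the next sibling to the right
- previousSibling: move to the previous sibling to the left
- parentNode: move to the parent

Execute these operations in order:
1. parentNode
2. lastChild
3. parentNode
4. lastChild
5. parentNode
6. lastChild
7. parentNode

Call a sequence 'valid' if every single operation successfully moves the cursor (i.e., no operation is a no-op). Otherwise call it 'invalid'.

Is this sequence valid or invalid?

Answer: invalid

Derivation:
After 1 (parentNode): p (no-op, stayed)
After 2 (lastChild): section
After 3 (parentNode): p
After 4 (lastChild): section
After 5 (parentNode): p
After 6 (lastChild): section
After 7 (parentNode): p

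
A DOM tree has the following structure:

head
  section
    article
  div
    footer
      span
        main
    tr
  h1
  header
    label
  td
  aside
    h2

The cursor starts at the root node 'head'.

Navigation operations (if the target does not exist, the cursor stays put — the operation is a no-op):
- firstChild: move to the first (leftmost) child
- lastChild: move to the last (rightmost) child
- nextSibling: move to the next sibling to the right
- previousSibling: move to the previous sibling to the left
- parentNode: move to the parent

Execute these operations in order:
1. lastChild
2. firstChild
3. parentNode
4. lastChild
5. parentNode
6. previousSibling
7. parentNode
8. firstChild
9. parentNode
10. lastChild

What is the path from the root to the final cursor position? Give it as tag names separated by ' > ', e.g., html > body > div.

Answer: head > aside

Derivation:
After 1 (lastChild): aside
After 2 (firstChild): h2
After 3 (parentNode): aside
After 4 (lastChild): h2
After 5 (parentNode): aside
After 6 (previousSibling): td
After 7 (parentNode): head
After 8 (firstChild): section
After 9 (parentNode): head
After 10 (lastChild): aside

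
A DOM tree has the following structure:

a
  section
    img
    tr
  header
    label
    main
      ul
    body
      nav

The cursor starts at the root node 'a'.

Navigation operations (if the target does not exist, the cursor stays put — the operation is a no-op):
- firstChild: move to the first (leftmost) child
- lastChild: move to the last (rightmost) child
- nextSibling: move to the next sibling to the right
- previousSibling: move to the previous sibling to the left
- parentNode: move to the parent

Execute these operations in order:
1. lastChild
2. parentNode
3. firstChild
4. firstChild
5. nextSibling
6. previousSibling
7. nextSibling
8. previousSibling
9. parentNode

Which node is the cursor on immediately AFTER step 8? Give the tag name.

Answer: img

Derivation:
After 1 (lastChild): header
After 2 (parentNode): a
After 3 (firstChild): section
After 4 (firstChild): img
After 5 (nextSibling): tr
After 6 (previousSibling): img
After 7 (nextSibling): tr
After 8 (previousSibling): img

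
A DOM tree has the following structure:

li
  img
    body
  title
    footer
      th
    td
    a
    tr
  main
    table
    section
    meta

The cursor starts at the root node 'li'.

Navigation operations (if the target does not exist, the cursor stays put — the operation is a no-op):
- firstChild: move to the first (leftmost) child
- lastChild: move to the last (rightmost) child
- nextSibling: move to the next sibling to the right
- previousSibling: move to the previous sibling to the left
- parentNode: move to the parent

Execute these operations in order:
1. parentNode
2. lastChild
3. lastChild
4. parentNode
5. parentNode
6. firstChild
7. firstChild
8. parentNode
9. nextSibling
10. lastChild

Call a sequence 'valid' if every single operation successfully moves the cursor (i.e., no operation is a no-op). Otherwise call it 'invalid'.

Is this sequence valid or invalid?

After 1 (parentNode): li (no-op, stayed)
After 2 (lastChild): main
After 3 (lastChild): meta
After 4 (parentNode): main
After 5 (parentNode): li
After 6 (firstChild): img
After 7 (firstChild): body
After 8 (parentNode): img
After 9 (nextSibling): title
After 10 (lastChild): tr

Answer: invalid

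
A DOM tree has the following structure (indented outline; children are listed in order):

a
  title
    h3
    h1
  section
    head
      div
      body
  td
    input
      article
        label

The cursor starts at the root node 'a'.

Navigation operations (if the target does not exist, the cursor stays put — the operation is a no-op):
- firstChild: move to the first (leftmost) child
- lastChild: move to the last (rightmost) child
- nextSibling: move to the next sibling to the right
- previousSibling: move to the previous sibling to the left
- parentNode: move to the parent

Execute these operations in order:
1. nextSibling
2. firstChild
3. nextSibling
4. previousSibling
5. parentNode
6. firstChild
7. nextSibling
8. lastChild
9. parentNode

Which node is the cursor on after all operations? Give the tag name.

Answer: section

Derivation:
After 1 (nextSibling): a (no-op, stayed)
After 2 (firstChild): title
After 3 (nextSibling): section
After 4 (previousSibling): title
After 5 (parentNode): a
After 6 (firstChild): title
After 7 (nextSibling): section
After 8 (lastChild): head
After 9 (parentNode): section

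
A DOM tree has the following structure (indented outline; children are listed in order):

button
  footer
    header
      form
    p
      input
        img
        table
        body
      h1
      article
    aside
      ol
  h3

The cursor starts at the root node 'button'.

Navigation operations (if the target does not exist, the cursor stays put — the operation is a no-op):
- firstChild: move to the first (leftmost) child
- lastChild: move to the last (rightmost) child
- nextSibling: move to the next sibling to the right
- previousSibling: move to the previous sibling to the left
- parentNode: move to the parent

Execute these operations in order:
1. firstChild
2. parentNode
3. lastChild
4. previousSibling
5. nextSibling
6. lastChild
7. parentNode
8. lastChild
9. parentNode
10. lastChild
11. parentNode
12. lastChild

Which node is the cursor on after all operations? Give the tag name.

Answer: h3

Derivation:
After 1 (firstChild): footer
After 2 (parentNode): button
After 3 (lastChild): h3
After 4 (previousSibling): footer
After 5 (nextSibling): h3
After 6 (lastChild): h3 (no-op, stayed)
After 7 (parentNode): button
After 8 (lastChild): h3
After 9 (parentNode): button
After 10 (lastChild): h3
After 11 (parentNode): button
After 12 (lastChild): h3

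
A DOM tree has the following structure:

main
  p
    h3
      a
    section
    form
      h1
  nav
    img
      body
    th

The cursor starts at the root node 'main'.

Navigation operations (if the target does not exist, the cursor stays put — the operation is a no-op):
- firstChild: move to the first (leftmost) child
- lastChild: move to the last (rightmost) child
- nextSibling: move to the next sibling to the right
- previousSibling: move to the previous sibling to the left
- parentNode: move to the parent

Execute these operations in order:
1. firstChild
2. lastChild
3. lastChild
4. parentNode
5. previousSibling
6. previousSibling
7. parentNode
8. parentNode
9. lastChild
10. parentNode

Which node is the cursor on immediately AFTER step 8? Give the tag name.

Answer: main

Derivation:
After 1 (firstChild): p
After 2 (lastChild): form
After 3 (lastChild): h1
After 4 (parentNode): form
After 5 (previousSibling): section
After 6 (previousSibling): h3
After 7 (parentNode): p
After 8 (parentNode): main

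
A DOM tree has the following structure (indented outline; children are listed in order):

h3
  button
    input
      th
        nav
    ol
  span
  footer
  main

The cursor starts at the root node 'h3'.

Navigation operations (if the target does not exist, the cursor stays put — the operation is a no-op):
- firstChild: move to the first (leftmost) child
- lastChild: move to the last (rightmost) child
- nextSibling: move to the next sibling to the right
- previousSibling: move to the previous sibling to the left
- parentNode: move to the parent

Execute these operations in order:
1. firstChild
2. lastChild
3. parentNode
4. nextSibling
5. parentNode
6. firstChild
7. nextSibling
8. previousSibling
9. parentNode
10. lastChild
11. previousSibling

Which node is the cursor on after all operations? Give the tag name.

After 1 (firstChild): button
After 2 (lastChild): ol
After 3 (parentNode): button
After 4 (nextSibling): span
After 5 (parentNode): h3
After 6 (firstChild): button
After 7 (nextSibling): span
After 8 (previousSibling): button
After 9 (parentNode): h3
After 10 (lastChild): main
After 11 (previousSibling): footer

Answer: footer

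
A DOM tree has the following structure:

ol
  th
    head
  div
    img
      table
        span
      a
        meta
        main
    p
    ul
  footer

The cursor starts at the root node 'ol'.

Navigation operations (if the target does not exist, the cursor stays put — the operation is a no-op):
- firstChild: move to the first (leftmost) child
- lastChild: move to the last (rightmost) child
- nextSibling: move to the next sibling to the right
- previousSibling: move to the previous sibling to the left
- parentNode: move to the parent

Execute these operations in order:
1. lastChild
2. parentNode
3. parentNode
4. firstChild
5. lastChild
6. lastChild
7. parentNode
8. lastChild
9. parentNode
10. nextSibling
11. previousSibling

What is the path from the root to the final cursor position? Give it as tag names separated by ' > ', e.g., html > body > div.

After 1 (lastChild): footer
After 2 (parentNode): ol
After 3 (parentNode): ol (no-op, stayed)
After 4 (firstChild): th
After 5 (lastChild): head
After 6 (lastChild): head (no-op, stayed)
After 7 (parentNode): th
After 8 (lastChild): head
After 9 (parentNode): th
After 10 (nextSibling): div
After 11 (previousSibling): th

Answer: ol > th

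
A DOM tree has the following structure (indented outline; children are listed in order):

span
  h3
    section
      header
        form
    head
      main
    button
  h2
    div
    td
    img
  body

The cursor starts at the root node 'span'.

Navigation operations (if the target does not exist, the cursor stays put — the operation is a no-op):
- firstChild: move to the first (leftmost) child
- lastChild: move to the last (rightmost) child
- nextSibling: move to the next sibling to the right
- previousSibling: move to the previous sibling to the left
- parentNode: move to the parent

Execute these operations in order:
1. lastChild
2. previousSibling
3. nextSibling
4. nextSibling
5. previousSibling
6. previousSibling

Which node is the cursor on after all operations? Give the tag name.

After 1 (lastChild): body
After 2 (previousSibling): h2
After 3 (nextSibling): body
After 4 (nextSibling): body (no-op, stayed)
After 5 (previousSibling): h2
After 6 (previousSibling): h3

Answer: h3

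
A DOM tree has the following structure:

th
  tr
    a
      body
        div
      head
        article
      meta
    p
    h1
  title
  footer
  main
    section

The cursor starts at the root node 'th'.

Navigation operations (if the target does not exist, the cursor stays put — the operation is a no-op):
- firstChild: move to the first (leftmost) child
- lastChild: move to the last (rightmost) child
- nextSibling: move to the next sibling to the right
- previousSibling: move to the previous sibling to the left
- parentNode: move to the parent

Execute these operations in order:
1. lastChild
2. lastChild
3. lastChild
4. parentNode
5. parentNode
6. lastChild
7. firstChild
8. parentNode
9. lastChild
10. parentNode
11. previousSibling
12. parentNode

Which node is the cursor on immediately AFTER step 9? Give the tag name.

After 1 (lastChild): main
After 2 (lastChild): section
After 3 (lastChild): section (no-op, stayed)
After 4 (parentNode): main
After 5 (parentNode): th
After 6 (lastChild): main
After 7 (firstChild): section
After 8 (parentNode): main
After 9 (lastChild): section

Answer: section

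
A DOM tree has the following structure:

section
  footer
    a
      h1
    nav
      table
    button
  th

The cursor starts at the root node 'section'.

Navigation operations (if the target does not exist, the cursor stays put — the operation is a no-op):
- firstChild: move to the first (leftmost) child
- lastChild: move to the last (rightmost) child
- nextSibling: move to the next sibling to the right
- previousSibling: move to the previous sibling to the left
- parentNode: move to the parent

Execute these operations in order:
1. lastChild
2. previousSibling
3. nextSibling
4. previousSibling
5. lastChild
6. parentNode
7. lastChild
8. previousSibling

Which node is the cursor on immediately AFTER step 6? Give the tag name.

Answer: footer

Derivation:
After 1 (lastChild): th
After 2 (previousSibling): footer
After 3 (nextSibling): th
After 4 (previousSibling): footer
After 5 (lastChild): button
After 6 (parentNode): footer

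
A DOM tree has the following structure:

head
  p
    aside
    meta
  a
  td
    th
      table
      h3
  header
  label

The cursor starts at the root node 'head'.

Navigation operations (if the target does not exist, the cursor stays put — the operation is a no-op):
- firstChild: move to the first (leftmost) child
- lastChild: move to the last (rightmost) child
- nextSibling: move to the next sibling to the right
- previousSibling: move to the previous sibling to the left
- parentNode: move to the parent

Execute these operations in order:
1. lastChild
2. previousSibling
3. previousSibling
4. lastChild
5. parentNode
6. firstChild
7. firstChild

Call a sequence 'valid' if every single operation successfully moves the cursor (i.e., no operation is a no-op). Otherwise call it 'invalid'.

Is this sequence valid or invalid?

After 1 (lastChild): label
After 2 (previousSibling): header
After 3 (previousSibling): td
After 4 (lastChild): th
After 5 (parentNode): td
After 6 (firstChild): th
After 7 (firstChild): table

Answer: valid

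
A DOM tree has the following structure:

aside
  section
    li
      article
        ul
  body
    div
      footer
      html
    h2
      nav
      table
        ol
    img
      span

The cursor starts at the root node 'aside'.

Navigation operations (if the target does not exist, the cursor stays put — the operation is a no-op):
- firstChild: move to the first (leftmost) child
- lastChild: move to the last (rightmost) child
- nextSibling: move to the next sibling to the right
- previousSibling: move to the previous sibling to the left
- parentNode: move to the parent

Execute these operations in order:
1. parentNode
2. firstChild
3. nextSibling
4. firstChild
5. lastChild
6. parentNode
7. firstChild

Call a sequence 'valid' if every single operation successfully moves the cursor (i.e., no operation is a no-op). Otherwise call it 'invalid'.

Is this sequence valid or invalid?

Answer: invalid

Derivation:
After 1 (parentNode): aside (no-op, stayed)
After 2 (firstChild): section
After 3 (nextSibling): body
After 4 (firstChild): div
After 5 (lastChild): html
After 6 (parentNode): div
After 7 (firstChild): footer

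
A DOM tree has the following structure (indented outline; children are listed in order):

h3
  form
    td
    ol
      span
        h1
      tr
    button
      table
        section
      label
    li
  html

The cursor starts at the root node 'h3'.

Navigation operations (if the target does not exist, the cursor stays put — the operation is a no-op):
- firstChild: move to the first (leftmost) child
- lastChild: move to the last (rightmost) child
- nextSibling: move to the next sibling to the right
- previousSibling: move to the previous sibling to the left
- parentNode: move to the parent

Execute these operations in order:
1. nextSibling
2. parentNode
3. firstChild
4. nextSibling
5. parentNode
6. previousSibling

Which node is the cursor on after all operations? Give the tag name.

Answer: h3

Derivation:
After 1 (nextSibling): h3 (no-op, stayed)
After 2 (parentNode): h3 (no-op, stayed)
After 3 (firstChild): form
After 4 (nextSibling): html
After 5 (parentNode): h3
After 6 (previousSibling): h3 (no-op, stayed)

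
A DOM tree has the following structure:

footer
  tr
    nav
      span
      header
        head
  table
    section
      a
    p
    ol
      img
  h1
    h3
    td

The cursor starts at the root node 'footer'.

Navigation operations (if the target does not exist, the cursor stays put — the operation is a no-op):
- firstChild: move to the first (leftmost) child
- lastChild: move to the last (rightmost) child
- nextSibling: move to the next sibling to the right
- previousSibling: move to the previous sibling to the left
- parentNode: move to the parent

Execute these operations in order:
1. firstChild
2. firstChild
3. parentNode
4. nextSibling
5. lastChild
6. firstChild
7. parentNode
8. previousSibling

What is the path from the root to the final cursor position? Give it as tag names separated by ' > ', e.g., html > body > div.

Answer: footer > table > p

Derivation:
After 1 (firstChild): tr
After 2 (firstChild): nav
After 3 (parentNode): tr
After 4 (nextSibling): table
After 5 (lastChild): ol
After 6 (firstChild): img
After 7 (parentNode): ol
After 8 (previousSibling): p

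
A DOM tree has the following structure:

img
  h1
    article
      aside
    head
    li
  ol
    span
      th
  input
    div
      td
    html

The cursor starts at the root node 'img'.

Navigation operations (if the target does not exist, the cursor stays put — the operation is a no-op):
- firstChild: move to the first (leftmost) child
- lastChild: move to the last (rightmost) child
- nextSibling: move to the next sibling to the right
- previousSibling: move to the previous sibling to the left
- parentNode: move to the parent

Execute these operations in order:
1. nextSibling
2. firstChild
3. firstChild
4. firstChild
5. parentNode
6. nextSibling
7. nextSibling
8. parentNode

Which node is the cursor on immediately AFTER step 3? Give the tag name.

Answer: article

Derivation:
After 1 (nextSibling): img (no-op, stayed)
After 2 (firstChild): h1
After 3 (firstChild): article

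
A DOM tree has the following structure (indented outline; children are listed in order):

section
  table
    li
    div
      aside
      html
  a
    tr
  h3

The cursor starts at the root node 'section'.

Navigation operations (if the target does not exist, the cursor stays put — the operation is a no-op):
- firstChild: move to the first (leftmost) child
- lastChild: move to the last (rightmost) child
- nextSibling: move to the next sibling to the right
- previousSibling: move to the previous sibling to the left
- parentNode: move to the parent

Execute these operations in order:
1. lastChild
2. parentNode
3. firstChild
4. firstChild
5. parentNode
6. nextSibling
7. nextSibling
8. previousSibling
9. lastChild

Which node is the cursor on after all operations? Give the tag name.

After 1 (lastChild): h3
After 2 (parentNode): section
After 3 (firstChild): table
After 4 (firstChild): li
After 5 (parentNode): table
After 6 (nextSibling): a
After 7 (nextSibling): h3
After 8 (previousSibling): a
After 9 (lastChild): tr

Answer: tr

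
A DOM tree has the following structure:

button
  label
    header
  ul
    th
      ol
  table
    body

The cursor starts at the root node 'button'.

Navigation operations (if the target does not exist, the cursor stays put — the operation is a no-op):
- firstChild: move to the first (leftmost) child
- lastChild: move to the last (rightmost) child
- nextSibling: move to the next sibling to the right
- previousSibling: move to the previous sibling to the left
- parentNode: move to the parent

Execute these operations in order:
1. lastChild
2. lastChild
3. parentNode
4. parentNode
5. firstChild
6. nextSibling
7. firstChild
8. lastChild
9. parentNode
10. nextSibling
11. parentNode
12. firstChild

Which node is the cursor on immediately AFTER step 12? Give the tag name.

After 1 (lastChild): table
After 2 (lastChild): body
After 3 (parentNode): table
After 4 (parentNode): button
After 5 (firstChild): label
After 6 (nextSibling): ul
After 7 (firstChild): th
After 8 (lastChild): ol
After 9 (parentNode): th
After 10 (nextSibling): th (no-op, stayed)
After 11 (parentNode): ul
After 12 (firstChild): th

Answer: th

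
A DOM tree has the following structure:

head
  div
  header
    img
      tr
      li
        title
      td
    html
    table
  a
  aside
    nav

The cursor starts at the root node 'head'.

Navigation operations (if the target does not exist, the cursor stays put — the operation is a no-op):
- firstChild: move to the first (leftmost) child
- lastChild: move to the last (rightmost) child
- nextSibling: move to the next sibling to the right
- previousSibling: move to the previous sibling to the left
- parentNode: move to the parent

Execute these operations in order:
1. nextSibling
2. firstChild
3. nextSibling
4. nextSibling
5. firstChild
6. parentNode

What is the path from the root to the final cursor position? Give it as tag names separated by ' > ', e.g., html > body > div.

Answer: head

Derivation:
After 1 (nextSibling): head (no-op, stayed)
After 2 (firstChild): div
After 3 (nextSibling): header
After 4 (nextSibling): a
After 5 (firstChild): a (no-op, stayed)
After 6 (parentNode): head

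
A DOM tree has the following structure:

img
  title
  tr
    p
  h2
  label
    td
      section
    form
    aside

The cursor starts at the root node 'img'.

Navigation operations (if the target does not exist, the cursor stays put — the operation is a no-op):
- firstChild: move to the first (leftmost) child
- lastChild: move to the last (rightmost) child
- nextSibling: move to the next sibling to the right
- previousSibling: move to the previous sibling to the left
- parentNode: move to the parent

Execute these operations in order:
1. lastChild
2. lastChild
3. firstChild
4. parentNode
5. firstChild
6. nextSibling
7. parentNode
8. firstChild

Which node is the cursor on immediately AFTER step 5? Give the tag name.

Answer: td

Derivation:
After 1 (lastChild): label
After 2 (lastChild): aside
After 3 (firstChild): aside (no-op, stayed)
After 4 (parentNode): label
After 5 (firstChild): td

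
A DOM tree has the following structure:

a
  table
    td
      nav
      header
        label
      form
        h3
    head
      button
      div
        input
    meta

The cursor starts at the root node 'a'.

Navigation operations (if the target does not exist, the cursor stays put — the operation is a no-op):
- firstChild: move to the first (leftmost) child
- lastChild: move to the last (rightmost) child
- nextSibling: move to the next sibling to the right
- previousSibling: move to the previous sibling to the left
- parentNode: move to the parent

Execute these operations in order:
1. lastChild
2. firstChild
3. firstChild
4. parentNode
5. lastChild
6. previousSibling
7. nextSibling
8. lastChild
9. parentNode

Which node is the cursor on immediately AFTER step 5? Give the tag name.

Answer: form

Derivation:
After 1 (lastChild): table
After 2 (firstChild): td
After 3 (firstChild): nav
After 4 (parentNode): td
After 5 (lastChild): form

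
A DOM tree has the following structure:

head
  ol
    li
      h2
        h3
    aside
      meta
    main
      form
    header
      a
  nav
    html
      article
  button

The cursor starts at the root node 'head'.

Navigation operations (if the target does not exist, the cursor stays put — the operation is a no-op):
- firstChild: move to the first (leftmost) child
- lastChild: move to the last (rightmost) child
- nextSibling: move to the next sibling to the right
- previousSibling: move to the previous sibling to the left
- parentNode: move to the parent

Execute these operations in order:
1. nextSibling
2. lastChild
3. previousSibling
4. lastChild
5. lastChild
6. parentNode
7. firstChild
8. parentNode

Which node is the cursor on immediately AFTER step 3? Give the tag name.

After 1 (nextSibling): head (no-op, stayed)
After 2 (lastChild): button
After 3 (previousSibling): nav

Answer: nav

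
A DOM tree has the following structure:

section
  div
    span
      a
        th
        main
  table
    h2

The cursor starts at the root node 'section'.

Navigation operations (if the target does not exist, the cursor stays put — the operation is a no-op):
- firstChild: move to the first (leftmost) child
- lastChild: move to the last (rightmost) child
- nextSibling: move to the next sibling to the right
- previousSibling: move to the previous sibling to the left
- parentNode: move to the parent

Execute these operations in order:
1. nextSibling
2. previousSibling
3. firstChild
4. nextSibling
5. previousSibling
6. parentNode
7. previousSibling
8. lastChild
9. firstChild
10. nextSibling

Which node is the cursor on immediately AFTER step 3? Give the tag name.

After 1 (nextSibling): section (no-op, stayed)
After 2 (previousSibling): section (no-op, stayed)
After 3 (firstChild): div

Answer: div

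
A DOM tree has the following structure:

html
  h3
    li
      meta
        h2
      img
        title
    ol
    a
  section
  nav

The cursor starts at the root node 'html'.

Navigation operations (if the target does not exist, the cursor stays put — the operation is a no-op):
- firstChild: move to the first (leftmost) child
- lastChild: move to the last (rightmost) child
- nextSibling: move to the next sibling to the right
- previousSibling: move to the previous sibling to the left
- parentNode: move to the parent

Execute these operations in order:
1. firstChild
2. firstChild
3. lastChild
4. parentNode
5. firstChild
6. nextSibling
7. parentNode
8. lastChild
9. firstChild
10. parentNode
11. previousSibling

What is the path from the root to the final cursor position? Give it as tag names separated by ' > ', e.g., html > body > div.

After 1 (firstChild): h3
After 2 (firstChild): li
After 3 (lastChild): img
After 4 (parentNode): li
After 5 (firstChild): meta
After 6 (nextSibling): img
After 7 (parentNode): li
After 8 (lastChild): img
After 9 (firstChild): title
After 10 (parentNode): img
After 11 (previousSibling): meta

Answer: html > h3 > li > meta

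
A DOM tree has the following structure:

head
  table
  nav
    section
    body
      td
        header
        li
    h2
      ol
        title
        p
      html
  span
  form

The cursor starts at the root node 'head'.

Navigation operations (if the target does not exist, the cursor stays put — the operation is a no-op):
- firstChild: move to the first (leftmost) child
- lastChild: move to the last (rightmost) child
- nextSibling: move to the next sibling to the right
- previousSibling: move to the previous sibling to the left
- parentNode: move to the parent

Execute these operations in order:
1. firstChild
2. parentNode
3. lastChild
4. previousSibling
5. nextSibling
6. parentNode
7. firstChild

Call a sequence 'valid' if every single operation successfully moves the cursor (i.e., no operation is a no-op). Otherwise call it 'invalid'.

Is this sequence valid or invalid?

After 1 (firstChild): table
After 2 (parentNode): head
After 3 (lastChild): form
After 4 (previousSibling): span
After 5 (nextSibling): form
After 6 (parentNode): head
After 7 (firstChild): table

Answer: valid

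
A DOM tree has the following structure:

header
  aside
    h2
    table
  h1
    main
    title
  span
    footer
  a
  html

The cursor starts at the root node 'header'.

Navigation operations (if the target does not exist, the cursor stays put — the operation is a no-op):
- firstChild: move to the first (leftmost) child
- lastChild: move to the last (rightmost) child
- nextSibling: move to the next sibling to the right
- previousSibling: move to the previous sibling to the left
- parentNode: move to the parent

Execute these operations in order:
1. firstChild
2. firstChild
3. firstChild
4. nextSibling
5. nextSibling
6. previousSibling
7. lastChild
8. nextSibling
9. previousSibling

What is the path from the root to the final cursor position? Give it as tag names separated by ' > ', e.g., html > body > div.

Answer: header > aside > h2

Derivation:
After 1 (firstChild): aside
After 2 (firstChild): h2
After 3 (firstChild): h2 (no-op, stayed)
After 4 (nextSibling): table
After 5 (nextSibling): table (no-op, stayed)
After 6 (previousSibling): h2
After 7 (lastChild): h2 (no-op, stayed)
After 8 (nextSibling): table
After 9 (previousSibling): h2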